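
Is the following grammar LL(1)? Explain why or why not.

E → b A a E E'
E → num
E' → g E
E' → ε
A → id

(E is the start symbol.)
No. Predict set conflict for E': { 'g' }

A grammar is LL(1) if for each non-terminal N with multiple productions, the predict sets of those productions are pairwise disjoint, where PREDICT(N → α) = (FIRST(α) \ {ε}) ∪ (FOLLOW(N) if α ⇒* ε).

Relevant sets:
  FOLLOW(E') = { $, 'g' }

For E:
  PREDICT(E → b A a E E') = { 'b' }
  PREDICT(E → num) = { 'num' }
For E':
  PREDICT(E' → g E) = { 'g' }
  PREDICT(E' → ε) = { $, 'g' }
A has a single production, so nothing to check there.

Conflict found: Predict set conflict for E': { 'g' }
The grammar is NOT LL(1).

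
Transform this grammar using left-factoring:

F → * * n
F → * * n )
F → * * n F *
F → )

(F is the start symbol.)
Left-factoring transforms A → αβ₁ | αβ₂ into A → αA' and A' → β₁ | β₂
(α is the longest common prefix among the alternatives). Repeat until
no nonterminal has two alternatives with a common prefix.

Round 1: F has alternatives sharing prefix '* * n'. Introduce F': F → * * n F'
  Add: F' → ε
  Add: F' → )
  Add: F' → F *

No remaining common prefixes — done.

Resulting grammar:
F → * * n F'
F' → ε
F' → )
F' → F *
F → )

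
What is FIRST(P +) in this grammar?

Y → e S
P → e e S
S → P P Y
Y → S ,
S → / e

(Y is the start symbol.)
{ 'e' }

FIRST sets of the non-terminals involved (from the grammar, by fixed-point iteration):
  FIRST(P) = { 'e' }

To compute FIRST(P +), process the symbols left to right:
Symbol P is a non-terminal. Add FIRST(P) \ {ε} = { 'e' }
P is not nullable (ε ∉ FIRST(P)), so stop here.
FIRST(P +) = { 'e' }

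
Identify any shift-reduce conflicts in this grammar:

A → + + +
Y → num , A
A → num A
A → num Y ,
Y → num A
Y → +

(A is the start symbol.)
Yes — I4: [Y → + .] vs [A → + . + +]

Augment with A' → A and build the canonical LR(0) collection (I0 = CLOSURE({[A' → . A]}), then GOTO on every symbol after a dot until no new states appear). It has 14 states:
  I0: { [A → . + + +], [A → . num A], [A → . num Y ,], [A' → . A] }  — shift
  I1: { [A → + . + +] }  — shift
  I2: { [A' → A .] }  — accept
  I3: { [A → . + + +], [A → . num A], [A → . num Y ,], [A → num . A], [A → num . Y ,], [Y → . +], [Y → . num , A], [Y → . num A] }  — shift
  I4: { [A → + . + +], [Y → + .] }  — shift, reduce
  I5: { [A → num A .] }  — reduce
  I6: { [A → num Y . ,] }  — shift
  I7: { [A → . + + +], [A → . num A], [A → . num Y ,], [A → num . A], [A → num . Y ,], [Y → . +], [Y → . num , A], [Y → . num A], [Y → num . , A], [Y → num . A] }  — shift
  I8: { [A → . + + +], [A → . num A], [A → . num Y ,], [Y → num , . A] }  — shift
  I9: { [A → num A .], [Y → num A .] }  — 2 reduces
  I10: { [Y → num , A .] }  — reduce
  I11: { [A → num Y , .] }  — reduce
  I12: { [A → + + . +] }  — shift
  I13: { [A → + + + .] }  — reduce

I4 contains reduce item [Y → + .] and shift item [A → + . + +] — shift-reduce conflict.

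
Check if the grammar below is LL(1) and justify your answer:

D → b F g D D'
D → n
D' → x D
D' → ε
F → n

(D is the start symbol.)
A grammar is LL(1) if for each non-terminal N with multiple productions, the predict sets of those productions are pairwise disjoint, where PREDICT(N → α) = (FIRST(α) \ {ε}) ∪ (FOLLOW(N) if α ⇒* ε).

Relevant sets:
  FOLLOW(D') = { $, 'x' }

For D:
  PREDICT(D → b F g D D') = { 'b' }
  PREDICT(D → n) = { 'n' }
For D':
  PREDICT(D' → x D) = { 'x' }
  PREDICT(D' → ε) = { $, 'x' }
F has a single production, so nothing to check there.

Conflict found: Predict set conflict for D': { 'x' }
The grammar is NOT LL(1).

Answer: No. Predict set conflict for D': { 'x' }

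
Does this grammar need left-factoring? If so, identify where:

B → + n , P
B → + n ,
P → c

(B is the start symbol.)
Left-factoring is needed when two productions for the same non-terminal
share a common prefix on the right-hand side.

Productions for B:
  B → + n , P
  B → + n ,

Found common prefix '+ n ,' in productions for B

Answer: Yes, B has productions with common prefix '+ n ,'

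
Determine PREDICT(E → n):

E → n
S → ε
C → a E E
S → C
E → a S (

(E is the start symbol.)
{ 'n' }

PREDICT(E → n) = (FIRST(RHS) \ {ε}) ∪ (FOLLOW(E) if ε ∈ FIRST(RHS), i.e. RHS ⇒* ε)
FIRST(n) = { 'n' }
ε ∉ FIRST(n), so FOLLOW(E) is not added.
PREDICT(E → n) = { 'n' }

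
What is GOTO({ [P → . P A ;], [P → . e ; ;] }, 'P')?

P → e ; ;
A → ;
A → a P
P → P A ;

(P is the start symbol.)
GOTO(I, 'P') = CLOSURE({ [A → αX.β] : [A → α.Xβ] ∈ I, X = 'P' })

Items with dot before 'P', with the dot advanced:
  [P → . P A ;] → [P → P . A ;]
Closure of the advanced items:
  [P → P . A ;] has the dot before A: add [A → . ;], [A → . a P]

GOTO = { [A → . ;], [A → . a P], [P → P . A ;] }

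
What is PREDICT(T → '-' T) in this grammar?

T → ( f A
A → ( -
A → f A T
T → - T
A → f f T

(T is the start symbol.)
{ '-' }

PREDICT(T → '-' T) = (FIRST(RHS) \ {ε}) ∪ (FOLLOW(T) if ε ∈ FIRST(RHS), i.e. RHS ⇒* ε)
FIRST('-' T) = { '-' }
ε ∉ FIRST('-' T), so FOLLOW(T) is not added.
PREDICT(T → '-' T) = { '-' }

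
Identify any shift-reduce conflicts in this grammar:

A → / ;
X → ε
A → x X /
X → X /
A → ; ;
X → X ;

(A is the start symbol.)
A shift-reduce conflict occurs when an LR(0) state has both:
  - a complete (reduce) item [A → α .] (dot at the end), and
  - a shift item [B → β . c γ] (dot before a terminal).

Augment with A' → A and build the canonical LR(0) collection (I0 = CLOSURE({[A' → . A]}), then GOTO on every symbol after a dot until no new states appear). It has 10 states:
  I0: { [A → . / ;], [A → . ; ;], [A → . x X /], [A' → . A] }  — shift
  I1: { [A → / . ;] }  — shift
  I2: { [A → ; . ;] }  — shift
  I3: { [A' → A .] }  — accept
  I4: { [A → x . X /], [X → . X /], [X → . X ;], [X → .] }  — reduce
  I5: { [A → x X . /], [X → X . /], [X → X . ;] }  — shift
  I6: { [A → x X / .], [X → X / .] }  — 2 reduces
  I7: { [X → X ; .] }  — reduce
  I8: { [A → ; ; .] }  — reduce
  I9: { [A → / ; .] }  — reduce

No state contains both a complete item and a shift item.

Answer: No shift-reduce conflicts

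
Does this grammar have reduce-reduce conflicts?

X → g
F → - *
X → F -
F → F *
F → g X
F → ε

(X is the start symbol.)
A reduce-reduce conflict occurs when an LR(0) state has two complete items [A → α .] and [B → β .] — both call for a reduction, and with no lookahead the parser cannot choose between them.

Augment with X' → X and build the canonical LR(0) collection (I0 = CLOSURE({[X' → . X]}), then GOTO on every symbol after a dot until no new states appear). It has 9 states:
  I0: { [F → . - *], [F → . F *], [F → . g X], [F → .], [X → . F -], [X → . g], [X' → . X] }  — shift, reduce
  I1: { [F → - . *] }  — shift
  I2: { [F → F . *], [X → F . -] }  — shift
  I3: { [X' → X .] }  — accept
  I4: { [F → . - *], [F → . F *], [F → . g X], [F → .], [F → g . X], [X → . F -], [X → . g], [X → g .] }  — shift, 2 reduces
  I5: { [F → g X .] }  — reduce
  I6: { [F → F * .] }  — reduce
  I7: { [X → F - .] }  — reduce
  I8: { [F → - * .] }  — reduce

I4 contains complete items [F → .], [X → g .] — reduce-reduce conflict.

Answer: Yes — I4: [F → .] vs [X → g .]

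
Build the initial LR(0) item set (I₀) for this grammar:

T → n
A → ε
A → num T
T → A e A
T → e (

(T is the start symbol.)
First, augment the grammar with T' → T
I₀ = CLOSURE({ [T' → . T] }):
  [T' → . T] has the dot before T: add [T → . n], [T → . A e A], [T → . e (]
  [T → . A e A] has the dot before A: add [A → .], [A → . num T]
No further items can be added.

I₀ = { [A → . num T], [A → .], [T → . A e A], [T → . e (], [T → . n], [T' → . T] }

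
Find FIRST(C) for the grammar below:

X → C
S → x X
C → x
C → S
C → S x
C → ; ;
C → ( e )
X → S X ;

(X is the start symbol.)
{ '(', ';', 'x' }

FIRST sets of the other non-terminals involved (by the same procedure, iterated to a fixed point):
  FIRST(S) = { 'x' }

From C → x:
  - x is a terminal: add 'x' and stop
From C → S:
  - S is a non-terminal: add FIRST(S) \ {ε} = { 'x' }
    S is not nullable, so stop
From C → S x:
  - S is a non-terminal: add FIRST(S) \ {ε} = { 'x' }
    S is not nullable, so stop
From C → ; ;:
  - ';' is a terminal: add ';' and stop
From C → ( e ):
  - '(' is a terminal: add '(' and stop

Collecting: FIRST(C) = { '(', ';', 'x' }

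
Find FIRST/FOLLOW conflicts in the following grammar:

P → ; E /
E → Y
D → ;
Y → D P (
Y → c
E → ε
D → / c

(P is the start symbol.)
Yes. E → Y with FOLLOW(E) on { '/' }

Nullable non-terminals: E.
FIRST sets used below: FIRST(Y) = { '/', ';', 'c' }

E: nullable alternative(s) E → ε; FOLLOW(E) = { '/' }
  E → Y: FIRST \ {ε} = { '/', ';', 'c' } — overlaps FOLLOW(E) on { '/' }: CONFLICT
  E → ε: FIRST \ {ε} = { } — this is the only nullable alternative, skip

D, P, Y have no nullable alternative, so no FIRST/FOLLOW check is needed there.

So the grammar has 1 FIRST/FOLLOW conflict (marked CONFLICT above).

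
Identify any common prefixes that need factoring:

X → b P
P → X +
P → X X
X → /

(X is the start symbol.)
Yes, P has productions with common prefix 'X'

Left-factoring is needed when two productions for the same non-terminal
share a common prefix on the right-hand side.

Productions for X:
  X → b P
  X → /
Productions for P:
  P → X +
  P → X X

Found common prefix 'X' in productions for P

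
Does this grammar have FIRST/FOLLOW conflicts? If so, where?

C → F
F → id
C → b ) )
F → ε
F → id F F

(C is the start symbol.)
Yes. F → id with FOLLOW(F) on { 'id' }; F → id F F with FOLLOW(F) on { 'id' }

A FIRST/FOLLOW conflict occurs when a non-terminal N has a nullable alternative N → β (β ⇒* ε) and another alternative N → α with FIRST(α) ∩ FOLLOW(N) ≠ ∅: on such a lookahead the parser cannot decide between expanding α and letting N vanish via β.

Nullable non-terminals: C, F.
FIRST sets used below: FIRST(F) = { 'id', ε }

C: nullable alternative(s) C → F; FOLLOW(C) = { $ }
  C → F: FIRST \ {ε} = { 'id' } — this is the only nullable alternative, skip
  C → b ) ): FIRST \ {ε} = { 'b' } — disjoint from FOLLOW(C)

F: nullable alternative(s) F → ε; FOLLOW(F) = { $, 'id' }
  F → id: FIRST \ {ε} = { 'id' } — overlaps FOLLOW(F) on { 'id' }: CONFLICT
  F → ε: FIRST \ {ε} = { } — this is the only nullable alternative, skip
  F → id F F: FIRST \ {ε} = { 'id' } — overlaps FOLLOW(F) on { 'id' }: CONFLICT

So the grammar has 2 FIRST/FOLLOW conflicts (marked CONFLICT above).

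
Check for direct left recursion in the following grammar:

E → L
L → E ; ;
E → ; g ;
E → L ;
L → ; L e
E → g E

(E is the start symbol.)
No direct left recursion

E → L: starts with L
L → E ; ;: starts with E
E → ; g ;: starts with ';'
E → L ;: starts with L
L → ; L e: starts with ';'
E → g E: starts with g

No direct left recursion found.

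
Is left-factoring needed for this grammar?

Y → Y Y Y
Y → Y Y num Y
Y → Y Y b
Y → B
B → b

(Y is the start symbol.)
Yes, Y has productions with common prefix 'Y Y'

Left-factoring is needed when two productions for the same non-terminal
share a common prefix on the right-hand side.

Productions for Y:
  Y → Y Y Y
  Y → Y Y num Y
  Y → Y Y b
  Y → B

Found common prefix 'Y Y' in productions for Y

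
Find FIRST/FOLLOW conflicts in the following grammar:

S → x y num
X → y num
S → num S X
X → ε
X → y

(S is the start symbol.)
Nullable non-terminals: X.

X: nullable alternative(s) X → ε; FOLLOW(X) = { $, 'y' }
  X → y num: FIRST \ {ε} = { 'y' } — overlaps FOLLOW(X) on { 'y' }: CONFLICT
  X → ε: FIRST \ {ε} = { } — this is the only nullable alternative, skip
  X → y: FIRST \ {ε} = { 'y' } — overlaps FOLLOW(X) on { 'y' }: CONFLICT

S has no nullable alternative, so no FIRST/FOLLOW check is needed there.

So the grammar has 2 FIRST/FOLLOW conflicts (marked CONFLICT above).

Answer: Yes. X → y num with FOLLOW(X) on { 'y' }; X → y with FOLLOW(X) on { 'y' }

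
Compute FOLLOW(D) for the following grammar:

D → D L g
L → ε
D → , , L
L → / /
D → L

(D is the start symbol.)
D is the start symbol, so $ ∈ FOLLOW(D).
In D → D L g: D is followed by L g, add FIRST(L g) \ {ε} = { '/', 'g' }

Taking the union: FOLLOW(D) = { $, '/', 'g' }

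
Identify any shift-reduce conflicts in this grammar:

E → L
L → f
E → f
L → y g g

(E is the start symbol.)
A shift-reduce conflict occurs when an LR(0) state has both:
  - a complete (reduce) item [A → α .] (dot at the end), and
  - a shift item [B → β . c γ] (dot before a terminal).

Augment with E' → E and build the canonical LR(0) collection (I0 = CLOSURE({[E' → . E]}), then GOTO on every symbol after a dot until no new states appear). It has 7 states:
  I0: { [E → . L], [E → . f], [E' → . E], [L → . f], [L → . y g g] }  — shift
  I1: { [E' → E .] }  — accept
  I2: { [E → L .] }  — reduce
  I3: { [E → f .], [L → f .] }  — 2 reduces
  I4: { [L → y . g g] }  — shift
  I5: { [L → y g . g] }  — shift
  I6: { [L → y g g .] }  — reduce

No state contains both a complete item and a shift item.

Answer: No shift-reduce conflicts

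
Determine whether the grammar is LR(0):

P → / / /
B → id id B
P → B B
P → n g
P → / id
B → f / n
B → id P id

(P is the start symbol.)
No. Shift-reduce conflict between [B → id id B .] and [B → . f / n]

Augment with P' → P and build the canonical LR(0) collection (I0 = CLOSURE({[P' → . P]}), then GOTO on every symbol after a dot until no new states appear). It has 18 states:
  I0: { [B → . f / n], [B → . id P id], [B → . id id B], [P → . / / /], [P → . / id], [P → . B B], [P → . n g], [P' → . P] }  — shift
  I1: { [P → / . / /], [P → / . id] }  — shift
  I2: { [B → . f / n], [B → . id P id], [B → . id id B], [P → B . B] }  — shift
  I3: { [P' → P .] }  — accept
  I4: { [B → f . / n] }  — shift
  I5: { [B → . f / n], [B → . id P id], [B → . id id B], [B → id . P id], [B → id . id B], [P → . / / /], [P → . / id], [P → . B B], [P → . n g] }  — shift
  I6: { [P → n . g] }  — shift
  I7: { [P → n g .] }  — reduce
  I8: { [B → id P . id] }  — shift
  I9: { [B → . f / n], [B → . id P id], [B → . id id B], [B → id . P id], [B → id . id B], [B → id id . B], [P → . / / /], [P → . / id], [P → . B B], [P → . n g] }  — shift
  I10: { [B → . f / n], [B → . id P id], [B → . id id B], [B → id id B .], [P → B . B] }  — shift, reduce
  I11: { [P → B B .] }  — reduce
  I12: { [B → id P id .] }  — reduce
  I13: { [B → f / . n] }  — shift
  I14: { [B → f / n .] }  — reduce
  I15: { [P → / / . /] }  — shift
  I16: { [P → / id .] }  — reduce
  I17: { [P → / / / .] }  — reduce

Conflict in state I10:
  Shift-reduce conflict between [B → id id B .] and [B → . f / n]
So the grammar is NOT LR(0).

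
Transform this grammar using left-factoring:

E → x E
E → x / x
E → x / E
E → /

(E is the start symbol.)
Left-factoring transforms A → αβ₁ | αβ₂ into A → αA' and A' → β₁ | β₂
(α is the longest common prefix among the alternatives). Repeat until
no nonterminal has two alternatives with a common prefix.

Round 1: E has alternatives sharing prefix 'x'. Introduce E': E → x E'
  Add: E' → E
  Add: E' → / x
  Add: E' → / E

Round 2: E' has alternatives sharing prefix '/'. Introduce E'': E' → / E''
  Add: E'' → x
  Add: E'' → E

No remaining common prefixes — done.

Resulting grammar:
E → x E'
E' → E
E' → / E''
E'' → x
E'' → E
E → /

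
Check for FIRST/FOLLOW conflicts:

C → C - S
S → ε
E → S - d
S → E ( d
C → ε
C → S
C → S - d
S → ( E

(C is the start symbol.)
Yes. C → C '-' S with FOLLOW(C) on { '-' }; C → S with FOLLOW(C) on { '-' }; C → S '-' d with FOLLOW(C) on { '-' }; S → E '(' d with FOLLOW(S) on { '-' }

A FIRST/FOLLOW conflict occurs when a non-terminal N has a nullable alternative N → β (β ⇒* ε) and another alternative N → α with FIRST(α) ∩ FOLLOW(N) ≠ ∅: on such a lookahead the parser cannot decide between expanding α and letting N vanish via β.

Nullable non-terminals: C, S.
FIRST sets used below: FIRST(C) = { '(', '-', ε }, FIRST(S) = { '(', '-', ε }, FIRST(E) = { '(', '-' }

C: nullable alternative(s) C → ε, C → S; FOLLOW(C) = { $, '-' }
  C → C - S: FIRST \ {ε} = { '(', '-' } — overlaps FOLLOW(C) on { '-' }: CONFLICT
  C → ε: FIRST \ {ε} = { } — disjoint from FOLLOW(C)
  C → S: FIRST \ {ε} = { '(', '-' } — overlaps FOLLOW(C) on { '-' }: CONFLICT
  C → S - d: FIRST \ {ε} = { '(', '-' } — overlaps FOLLOW(C) on { '-' }: CONFLICT

S: nullable alternative(s) S → ε; FOLLOW(S) = { $, '-' }
  S → ε: FIRST \ {ε} = { } — this is the only nullable alternative, skip
  S → E ( d: FIRST \ {ε} = { '(', '-' } — overlaps FOLLOW(S) on { '-' }: CONFLICT
  S → ( E: FIRST \ {ε} = { '(' } — disjoint from FOLLOW(S)

E has no nullable alternative, so no FIRST/FOLLOW check is needed there.

So the grammar has 4 FIRST/FOLLOW conflicts (marked CONFLICT above).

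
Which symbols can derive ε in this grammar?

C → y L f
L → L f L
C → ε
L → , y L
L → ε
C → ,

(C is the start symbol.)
{ 'C', 'L' }

A non-terminal is nullable if it can derive ε (the empty string): either it has an ε-production, or it has a production whose right-hand side consists entirely of nullable non-terminals.

ε-productions: C → ε, L → ε
So C, L are immediately nullable.
Every non-terminal is now nullable.
Nullable = { 'C', 'L' }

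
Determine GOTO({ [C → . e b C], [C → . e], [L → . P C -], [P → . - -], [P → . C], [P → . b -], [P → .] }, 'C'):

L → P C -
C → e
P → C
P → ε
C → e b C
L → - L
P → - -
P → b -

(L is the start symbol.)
{ [P → C .] }

GOTO(I, 'C') = CLOSURE({ [A → αX.β] : [A → α.Xβ] ∈ I, X = 'C' })

Items with dot before 'C', with the dot advanced:
  [P → . C] → [P → C .]
Closure adds nothing (no advanced item has the dot before a non-terminal).

GOTO = { [P → C .] }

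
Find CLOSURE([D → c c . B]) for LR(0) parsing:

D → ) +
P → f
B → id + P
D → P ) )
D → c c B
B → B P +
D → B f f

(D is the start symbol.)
Start with: [D → c c . B]
  [D → c c . B] has the dot before B: add [B → . id + P], [B → . B P +]
No further items can be added.

CLOSURE = { [B → . B P +], [B → . id + P], [D → c c . B] }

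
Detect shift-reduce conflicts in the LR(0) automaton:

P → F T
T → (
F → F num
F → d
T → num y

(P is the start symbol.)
A shift-reduce conflict occurs when an LR(0) state has both:
  - a complete (reduce) item [A → α .] (dot at the end), and
  - a shift item [B → β . c γ] (dot before a terminal).

Augment with P' → P and build the canonical LR(0) collection (I0 = CLOSURE({[P' → . P]}), then GOTO on every symbol after a dot until no new states appear). It has 8 states:
  I0: { [F → . F num], [F → . d], [P → . F T], [P' → . P] }  — shift
  I1: { [F → F . num], [P → F . T], [T → . (], [T → . num y] }  — shift
  I2: { [P' → P .] }  — accept
  I3: { [F → d .] }  — reduce
  I4: { [T → ( .] }  — reduce
  I5: { [P → F T .] }  — reduce
  I6: { [F → F num .], [T → num . y] }  — shift, reduce
  I7: { [T → num y .] }  — reduce

I6 contains reduce item [F → F num .] and shift item [T → num . y] — shift-reduce conflict.

Answer: Yes — I6: [F → F num .] vs [T → num . y]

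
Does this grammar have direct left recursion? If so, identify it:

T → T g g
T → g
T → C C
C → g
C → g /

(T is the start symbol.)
Direct left recursion occurs when N → N α for some non-terminal N (the right-hand side begins with the left-hand side itself).

T → T g g: LEFT RECURSIVE (starts with T)
T → g: starts with g
T → C C: starts with C
C → g: starts with g
C → g /: starts with g

The grammar has direct left recursion on: T.

Answer: Yes, T is left-recursive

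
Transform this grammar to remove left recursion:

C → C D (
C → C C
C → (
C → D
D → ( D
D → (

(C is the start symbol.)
C is directly left-recursive. The standard transformation for
  A → A α₁ | ... | A α_m | β₁ | ... | β_n
is
  A  → β₁ A' | ... | β_n A'
  A' → α₁ A' | ... | α_m A' | ε

C → ( becomes C → ( C'
C → D becomes C → D C'
C → C D ( becomes C' → D ( C'
C → C C becomes C' → C C'
Add C' → ε

Productions for other non-terminals are unchanged:
  D → ( D
  D → (

Resulting grammar:
C → ( C'
C → D C'
C' → D ( C'
C' → C C'
C' → ε
D → ( D
D → (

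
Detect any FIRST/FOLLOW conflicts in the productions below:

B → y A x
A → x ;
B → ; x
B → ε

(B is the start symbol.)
No FIRST/FOLLOW conflicts.

A FIRST/FOLLOW conflict occurs when a non-terminal N has a nullable alternative N → β (β ⇒* ε) and another alternative N → α with FIRST(α) ∩ FOLLOW(N) ≠ ∅: on such a lookahead the parser cannot decide between expanding α and letting N vanish via β.

Nullable non-terminals: B.

B: nullable alternative(s) B → ε; FOLLOW(B) = { $ }
  B → y A x: FIRST \ {ε} = { 'y' } — disjoint from FOLLOW(B)
  B → ; x: FIRST \ {ε} = { ';' } — disjoint from FOLLOW(B)
  B → ε: FIRST \ {ε} = { } — this is the only nullable alternative, skip

A has no nullable alternative, so no FIRST/FOLLOW check is needed there.

No FIRST/FOLLOW conflicts found.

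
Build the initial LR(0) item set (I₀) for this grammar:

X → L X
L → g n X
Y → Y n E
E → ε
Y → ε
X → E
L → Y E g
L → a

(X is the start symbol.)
{ [E → .], [L → . Y E g], [L → . a], [L → . g n X], [X → . E], [X → . L X], [X' → . X], [Y → . Y n E], [Y → .] }

First, augment the grammar with X' → X
I₀ = CLOSURE({ [X' → . X] }):
  [X' → . X] has the dot before X: add [X → . L X], [X → . E]
  [X → . L X] has the dot before L: add [L → . g n X], [L → . Y E g], [L → . a]
  [X → . E] has the dot before E: add [E → .]
  [L → . Y E g] has the dot before Y: add [Y → . Y n E], [Y → .]
No further items can be added.

I₀ = { [E → .], [L → . Y E g], [L → . a], [L → . g n X], [X → . E], [X → . L X], [X' → . X], [Y → . Y n E], [Y → .] }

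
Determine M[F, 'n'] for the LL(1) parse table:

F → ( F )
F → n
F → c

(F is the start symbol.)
To find M[F, 'n'], we find productions for F where 'n' is in the predict set (PREDICT(N → α) = (FIRST(α) \ {ε}) ∪ (FOLLOW(N) if α ⇒* ε)).

F → ( F ): PREDICT = { '(' }
F → n: PREDICT = { 'n' }
  'n' is in predict set, so this production goes in M[F, 'n']
F → c: PREDICT = { 'c' }

M[F, 'n'] = F → n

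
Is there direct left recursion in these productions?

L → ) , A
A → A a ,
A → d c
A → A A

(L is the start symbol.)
Yes, A is left-recursive

L → ) , A: starts with ')'
A → A a ,: LEFT RECURSIVE (starts with A)
A → d c: starts with d
A → A A: LEFT RECURSIVE (starts with A)

The grammar has direct left recursion on: A.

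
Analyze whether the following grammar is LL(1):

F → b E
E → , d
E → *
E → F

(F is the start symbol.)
A grammar is LL(1) if for each non-terminal N with multiple productions, the predict sets of those productions are pairwise disjoint, where PREDICT(N → α) = (FIRST(α) \ {ε}) ∪ (FOLLOW(N) if α ⇒* ε).

Relevant sets:
  FIRST(F) = { 'b' }

For E:
  PREDICT(E → ',' d) = { ',' }
  PREDICT(E → '*') = { '*' }
  PREDICT(E → F) = { 'b' }
F has a single production, so nothing to check there.

All predict sets are disjoint. The grammar IS LL(1).

Answer: Yes, the grammar is LL(1).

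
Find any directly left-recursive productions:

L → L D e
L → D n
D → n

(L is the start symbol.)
Yes, L is left-recursive

Direct left recursion occurs when N → N α for some non-terminal N (the right-hand side begins with the left-hand side itself).

L → L D e: LEFT RECURSIVE (starts with L)
L → D n: starts with D
D → n: starts with n

The grammar has direct left recursion on: L.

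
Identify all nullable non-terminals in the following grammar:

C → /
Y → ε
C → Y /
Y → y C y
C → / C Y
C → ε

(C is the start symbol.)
{ 'C', 'Y' }

A non-terminal is nullable if it can derive ε (the empty string): either it has an ε-production, or it has a production whose right-hand side consists entirely of nullable non-terminals.

ε-productions: Y → ε, C → ε
So Y, C are immediately nullable.
Every non-terminal is now nullable.
Nullable = { 'C', 'Y' }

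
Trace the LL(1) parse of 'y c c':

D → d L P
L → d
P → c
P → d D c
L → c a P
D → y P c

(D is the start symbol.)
LL(1) parsing maintains a stack (initially the start symbol over $) and the input. At each step: if the stack top is a terminal, match it against the current input token; if it is a non-terminal N, replace it with the RHS of M[N, lookahead] (the unique production whose predict set contains the lookahead).

Stack is shown with the top on the left.

Stack    Input    Action
------------------------
D $      y c c $  output D → y P c
y P c $  y c c $  match 'y'
P c $    c c $    output P → c
c c $    c c $    match 'c'
c $      c $      match 'c'
$        $        accept

The string is accepted.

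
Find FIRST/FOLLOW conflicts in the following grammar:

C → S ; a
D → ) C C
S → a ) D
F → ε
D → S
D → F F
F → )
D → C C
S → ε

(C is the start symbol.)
A FIRST/FOLLOW conflict occurs when a non-terminal N has a nullable alternative N → β (β ⇒* ε) and another alternative N → α with FIRST(α) ∩ FOLLOW(N) ≠ ∅: on such a lookahead the parser cannot decide between expanding α and letting N vanish via β.

Nullable non-terminals: D, F, S.
FIRST sets used below: FIRST(S) = { 'a', ε }, FIRST(F) = { ')', ε }, FIRST(C) = { ';', 'a' }

D: nullable alternative(s) D → S, D → F F; FOLLOW(D) = { ';' }
  D → ) C C: FIRST \ {ε} = { ')' } — disjoint from FOLLOW(D)
  D → S: FIRST \ {ε} = { 'a' } — disjoint from FOLLOW(D)
  D → F F: FIRST \ {ε} = { ')' } — disjoint from FOLLOW(D)
  D → C C: FIRST \ {ε} = { ';', 'a' } — overlaps FOLLOW(D) on { ';' }: CONFLICT

F: nullable alternative(s) F → ε; FOLLOW(F) = { ')', ';' }
  F → ε: FIRST \ {ε} = { } — this is the only nullable alternative, skip
  F → ): FIRST \ {ε} = { ')' } — overlaps FOLLOW(F) on { ')' }: CONFLICT

S: nullable alternative(s) S → ε; FOLLOW(S) = { ';' }
  S → a ) D: FIRST \ {ε} = { 'a' } — disjoint from FOLLOW(S)
  S → ε: FIRST \ {ε} = { } — this is the only nullable alternative, skip

C has no nullable alternative, so no FIRST/FOLLOW check is needed there.

So the grammar has 2 FIRST/FOLLOW conflicts (marked CONFLICT above).

Answer: Yes. D → C C with FOLLOW(D) on { ';' }; F → ')' with FOLLOW(F) on { ')' }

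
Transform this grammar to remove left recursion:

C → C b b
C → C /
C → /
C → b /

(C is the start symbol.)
C → / C'
C → b / C'
C' → b b C'
C' → / C'
C' → ε

C is directly left-recursive. The standard transformation for
  A → A α₁ | ... | A α_m | β₁ | ... | β_n
is
  A  → β₁ A' | ... | β_n A'
  A' → α₁ A' | ... | α_m A' | ε

C → / becomes C → / C'
C → b / becomes C → b / C'
C → C b b becomes C' → b b C'
C → C / becomes C' → / C'
Add C' → ε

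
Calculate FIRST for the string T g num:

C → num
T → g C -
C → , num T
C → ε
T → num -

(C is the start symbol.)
FIRST sets of the non-terminals involved (from the grammar, by fixed-point iteration):
  FIRST(T) = { 'g', 'num' }

To compute FIRST(T g num), process the symbols left to right:
Symbol T is a non-terminal. Add FIRST(T) \ {ε} = { 'g', 'num' }
T is not nullable (ε ∉ FIRST(T)), so stop here.
FIRST(T g num) = { 'g', 'num' }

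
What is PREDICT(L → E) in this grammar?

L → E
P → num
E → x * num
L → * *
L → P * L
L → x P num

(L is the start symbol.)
{ 'x' }

PREDICT(L → E) = (FIRST(RHS) \ {ε}) ∪ (FOLLOW(L) if ε ∈ FIRST(RHS), i.e. RHS ⇒* ε)
FIRST(E) = { 'x' }
FIRST(E) = { 'x' }
ε ∉ FIRST(E), so FOLLOW(L) is not added.
PREDICT(L → E) = { 'x' }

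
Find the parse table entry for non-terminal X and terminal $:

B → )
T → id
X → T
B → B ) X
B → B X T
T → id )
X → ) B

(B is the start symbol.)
To find M[X, $], we find productions for X where $ is in the predict set (PREDICT(N → α) = (FIRST(α) \ {ε}) ∪ (FOLLOW(N) if α ⇒* ε)).

Relevant sets:
  FIRST(T) = { 'id' }

X → T: PREDICT = { 'id' }
X → ) B: PREDICT = { ')' }

M[X, $] is empty (no production applies)

Answer: Empty (error entry)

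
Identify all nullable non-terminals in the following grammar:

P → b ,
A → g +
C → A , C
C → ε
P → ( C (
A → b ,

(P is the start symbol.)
{ 'C' }

A non-terminal is nullable if it can derive ε (the empty string): either it has an ε-production, or it has a production whose right-hand side consists entirely of nullable non-terminals.

ε-productions: C → ε
So C is immediately nullable.
No further non-terminal can be added: every production for the remaining non-terminals contains a terminal or a non-nullable non-terminal.
Nullable = { 'C' }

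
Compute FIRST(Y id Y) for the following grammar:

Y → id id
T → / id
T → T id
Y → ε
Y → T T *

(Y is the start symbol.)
FIRST sets of the non-terminals involved (from the grammar, by fixed-point iteration):
  FIRST(Y) = { '/', 'id', ε }

To compute FIRST(Y id Y), process the symbols left to right:
Symbol Y is a non-terminal. Add FIRST(Y) \ {ε} = { '/', 'id' }
Y is nullable (ε ∈ FIRST(Y)), continue to the next symbol.
Symbol id is a terminal. Add 'id' and stop.
FIRST(Y id Y) = { '/', 'id' }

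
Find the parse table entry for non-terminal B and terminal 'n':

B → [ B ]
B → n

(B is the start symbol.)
To find M[B, 'n'], we find productions for B where 'n' is in the predict set (PREDICT(N → α) = (FIRST(α) \ {ε}) ∪ (FOLLOW(N) if α ⇒* ε)).

B → [ B ]: PREDICT = { '[' }
B → n: PREDICT = { 'n' }
  'n' is in predict set, so this production goes in M[B, 'n']

M[B, 'n'] = B → n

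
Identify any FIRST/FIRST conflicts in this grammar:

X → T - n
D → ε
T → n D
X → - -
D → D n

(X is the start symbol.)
No FIRST/FIRST conflicts.

A FIRST/FIRST conflict occurs when two productions N → α and N → β for the same non-terminal have FIRST(α) ∩ FIRST(β) ≠ ∅ (with ε ∈ FIRST of a nullable right-hand side, so two nullable alternatives also conflict).

FIRST sets of the non-terminals at (or reachable through a nullable prefix from) the front of some alternative:
  FIRST(T) = { 'n' }
  FIRST(D) = { 'n', ε }

Productions for X:
  X → T - n: FIRST = { 'n' }
  X → - -: FIRST = { '-' }
Productions for D:
  D → ε: FIRST = { ε }
  D → D n: FIRST = { 'n' }
T has only one production, so no FIRST/FIRST conflict is possible there.

All alternatives of each non-terminal have pairwise disjoint FIRST sets.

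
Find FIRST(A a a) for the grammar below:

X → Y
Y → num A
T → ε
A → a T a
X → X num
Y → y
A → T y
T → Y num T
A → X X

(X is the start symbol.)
FIRST sets of the non-terminals involved (from the grammar, by fixed-point iteration):
  FIRST(A) = { 'a', 'num', 'y' }

To compute FIRST(A a a), process the symbols left to right:
Symbol A is a non-terminal. Add FIRST(A) \ {ε} = { 'a', 'num', 'y' }
A is not nullable (ε ∉ FIRST(A)), so stop here.
FIRST(A a a) = { 'a', 'num', 'y' }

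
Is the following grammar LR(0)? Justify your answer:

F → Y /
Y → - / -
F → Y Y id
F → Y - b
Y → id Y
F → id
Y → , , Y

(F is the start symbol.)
Augment with F' → F and build the canonical LR(0) collection (I0 = CLOSURE({[F' → . F]}), then GOTO on every symbol after a dot until no new states appear). It has 17 states:
  I0: { [F → . Y - b], [F → . Y /], [F → . Y Y id], [F → . id], [F' → . F], [Y → . , , Y], [Y → . - / -], [Y → . id Y] }  — shift
  I1: { [Y → , . , Y] }  — shift
  I2: { [Y → - . / -] }  — shift
  I3: { [F' → F .] }  — accept
  I4: { [F → Y . - b], [F → Y . /], [F → Y . Y id], [Y → . , , Y], [Y → . - / -], [Y → . id Y] }  — shift
  I5: { [F → id .], [Y → . , , Y], [Y → . - / -], [Y → . id Y], [Y → id . Y] }  — shift, reduce
  I6: { [Y → id Y .] }  — reduce
  I7: { [Y → . , , Y], [Y → . - / -], [Y → . id Y], [Y → id . Y] }  — shift
  I8: { [F → Y - . b], [Y → - . / -] }  — shift
  I9: { [F → Y / .] }  — reduce
  I10: { [F → Y Y . id] }  — shift
  I11: { [F → Y Y id .] }  — reduce
  I12: { [Y → - / . -] }  — shift
  I13: { [F → Y - b .] }  — reduce
  I14: { [Y → - / - .] }  — reduce
  I15: { [Y → , , . Y], [Y → . , , Y], [Y → . - / -], [Y → . id Y] }  — shift
  I16: { [Y → , , Y .] }  — reduce

Conflict in state I5:
  Shift-reduce conflict between [F → id .] and [Y → . , , Y]
So the grammar is NOT LR(0).

Answer: No. Shift-reduce conflict between [F → id .] and [Y → . , , Y]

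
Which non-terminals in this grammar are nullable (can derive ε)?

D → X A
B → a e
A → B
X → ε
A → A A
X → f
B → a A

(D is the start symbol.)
ε-productions: X → ε
So X is immediately nullable.
No further non-terminal can be added: every production for the remaining non-terminals contains a terminal or a non-nullable non-terminal.
Nullable = { 'X' }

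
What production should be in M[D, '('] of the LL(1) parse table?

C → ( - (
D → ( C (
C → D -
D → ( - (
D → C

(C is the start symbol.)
To find M[D, '('], we find productions for D where '(' is in the predict set (PREDICT(N → α) = (FIRST(α) \ {ε}) ∪ (FOLLOW(N) if α ⇒* ε)).

Relevant sets:
  FIRST(C) = { '(' }

D → ( C (: PREDICT = { '(' }
  '(' is in predict set, so this production goes in M[D, '(']
D → ( - (: PREDICT = { '(' }
  '(' is in predict set, so this production goes in M[D, '(']
D → C: PREDICT = { '(' }
  '(' is in predict set, so this production goes in M[D, '(']

M[D, '('] = D → ( C (, D → ( - (, D → C  (a multiply-defined cell — the grammar is not LL(1))

Answer: D → ( C (, D → ( - (, D → C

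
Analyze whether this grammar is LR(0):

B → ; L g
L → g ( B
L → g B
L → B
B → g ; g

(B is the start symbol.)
A grammar is LR(0) if no state in the canonical LR(0) collection has:
  - both a shift item (dot before a terminal) and a complete item (shift-reduce conflict), or
  - two or more complete items (reduce-reduce conflict; the accept item [B' → B .] counts as a complete item here).

Augment with B' → B and build the canonical LR(0) collection (I0 = CLOSURE({[B' → . B]}), then GOTO on every symbol after a dot until no new states appear). It has 15 states:
  I0: { [B → . ; L g], [B → . g ; g], [B' → . B] }  — shift
  I1: { [B → . ; L g], [B → . g ; g], [B → ; . L g], [L → . B], [L → . g ( B], [L → . g B] }  — shift
  I2: { [B' → B .] }  — accept
  I3: { [B → g . ; g] }  — shift
  I4: { [B → g ; . g] }  — shift
  I5: { [B → g ; g .] }  — reduce
  I6: { [L → B .] }  — reduce
  I7: { [B → ; L . g] }  — shift
  I8: { [B → . ; L g], [B → . g ; g], [B → g . ; g], [L → g . ( B], [L → g . B] }  — shift
  I9: { [B → . ; L g], [B → . g ; g], [L → g ( . B] }  — shift
  I10: { [B → . ; L g], [B → . g ; g], [B → ; . L g], [B → g ; . g], [L → . B], [L → . g ( B], [L → . g B] }  — shift
  I11: { [L → g B .] }  — reduce
  I12: { [B → . ; L g], [B → . g ; g], [B → g . ; g], [B → g ; g .], [L → g . ( B], [L → g . B] }  — shift, reduce
  I13: { [L → g ( B .] }  — reduce
  I14: { [B → ; L g .] }  — reduce

Conflict in state I12:
  Shift-reduce conflict between [B → g ; g .] and [B → . ; L g]
So the grammar is NOT LR(0).

Answer: No. Shift-reduce conflict between [B → g ; g .] and [B → . ; L g]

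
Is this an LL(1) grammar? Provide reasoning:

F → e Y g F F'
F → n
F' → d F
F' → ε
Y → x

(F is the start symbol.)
No. Predict set conflict for F': { 'd' }

A grammar is LL(1) if for each non-terminal N with multiple productions, the predict sets of those productions are pairwise disjoint, where PREDICT(N → α) = (FIRST(α) \ {ε}) ∪ (FOLLOW(N) if α ⇒* ε).

Relevant sets:
  FOLLOW(F') = { $, 'd' }

For F:
  PREDICT(F → e Y g F F') = { 'e' }
  PREDICT(F → n) = { 'n' }
For F':
  PREDICT(F' → d F) = { 'd' }
  PREDICT(F' → ε) = { $, 'd' }
Y has a single production, so nothing to check there.

Conflict found: Predict set conflict for F': { 'd' }
The grammar is NOT LL(1).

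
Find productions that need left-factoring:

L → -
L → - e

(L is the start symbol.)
Yes, L has productions with common prefix '-'

Left-factoring is needed when two productions for the same non-terminal
share a common prefix on the right-hand side.

Productions for L:
  L → -
  L → - e

Found common prefix '-' in productions for L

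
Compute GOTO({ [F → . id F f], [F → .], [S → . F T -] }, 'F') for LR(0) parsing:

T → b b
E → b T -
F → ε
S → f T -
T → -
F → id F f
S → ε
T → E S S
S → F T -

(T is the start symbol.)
GOTO(I, 'F') = CLOSURE({ [A → αX.β] : [A → α.Xβ] ∈ I, X = 'F' })

Items with dot before 'F', with the dot advanced:
  [S → . F T -] → [S → F . T -]
Closure of the advanced items:
  [S → F . T -] has the dot before T: add [T → . b b], [T → . -], [T → . E S S]
  [T → . E S S] has the dot before E: add [E → . b T -]

GOTO = { [E → . b T -], [S → F . T -], [T → . -], [T → . E S S], [T → . b b] }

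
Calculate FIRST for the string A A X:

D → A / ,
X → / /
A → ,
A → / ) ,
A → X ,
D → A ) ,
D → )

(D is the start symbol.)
FIRST sets of the non-terminals involved (from the grammar, by fixed-point iteration):
  FIRST(A) = { ',', '/' }

To compute FIRST(A A X), process the symbols left to right:
Symbol A is a non-terminal. Add FIRST(A) \ {ε} = { ',', '/' }
A is not nullable (ε ∉ FIRST(A)), so stop here.
FIRST(A A X) = { ',', '/' }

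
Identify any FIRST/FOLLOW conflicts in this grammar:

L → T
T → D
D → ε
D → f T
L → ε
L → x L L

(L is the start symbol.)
Yes. L → T with FOLLOW(L) on { 'f' }; L → x L L with FOLLOW(L) on { 'x' }; D → f T with FOLLOW(D) on { 'f' }

A FIRST/FOLLOW conflict occurs when a non-terminal N has a nullable alternative N → β (β ⇒* ε) and another alternative N → α with FIRST(α) ∩ FOLLOW(N) ≠ ∅: on such a lookahead the parser cannot decide between expanding α and letting N vanish via β.

Nullable non-terminals: D, L, T.
FIRST sets used below: FIRST(T) = { 'f', ε }

D: nullable alternative(s) D → ε; FOLLOW(D) = { $, 'f', 'x' }
  D → ε: FIRST \ {ε} = { } — this is the only nullable alternative, skip
  D → f T: FIRST \ {ε} = { 'f' } — overlaps FOLLOW(D) on { 'f' }: CONFLICT

L: nullable alternative(s) L → T, L → ε; FOLLOW(L) = { $, 'f', 'x' }
  L → T: FIRST \ {ε} = { 'f' } — overlaps FOLLOW(L) on { 'f' }: CONFLICT
  L → ε: FIRST \ {ε} = { } — disjoint from FOLLOW(L)
  L → x L L: FIRST \ {ε} = { 'x' } — overlaps FOLLOW(L) on { 'x' }: CONFLICT
T has a nullable alternative but only one production, so nothing to check.

So the grammar has 3 FIRST/FOLLOW conflicts (marked CONFLICT above).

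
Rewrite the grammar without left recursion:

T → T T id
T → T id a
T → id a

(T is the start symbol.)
T → id a T'
T' → T id T'
T' → id a T'
T' → ε

T is directly left-recursive. The standard transformation for
  A → A α₁ | ... | A α_m | β₁ | ... | β_n
is
  A  → β₁ A' | ... | β_n A'
  A' → α₁ A' | ... | α_m A' | ε

T → id a becomes T → id a T'
T → T T id becomes T' → T id T'
T → T id a becomes T' → id a T'
Add T' → ε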